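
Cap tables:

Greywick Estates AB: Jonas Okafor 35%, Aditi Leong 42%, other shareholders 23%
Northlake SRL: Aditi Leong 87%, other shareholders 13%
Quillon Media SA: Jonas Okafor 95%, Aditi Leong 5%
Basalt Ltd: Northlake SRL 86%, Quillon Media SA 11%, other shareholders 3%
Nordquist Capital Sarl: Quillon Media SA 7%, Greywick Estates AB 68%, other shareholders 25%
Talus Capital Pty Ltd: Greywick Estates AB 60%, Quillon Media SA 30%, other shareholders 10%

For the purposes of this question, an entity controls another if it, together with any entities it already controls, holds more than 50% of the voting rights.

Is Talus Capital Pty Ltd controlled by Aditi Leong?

No

Aditi holds 87% of Northlake, so Aditi controls Northlake.
Northlake holds 86% of Basalt, so Aditi controls Basalt.
Neither Aditi nor any entity Aditi controls holds any voting interest in Talus.
So Aditi does not control Talus.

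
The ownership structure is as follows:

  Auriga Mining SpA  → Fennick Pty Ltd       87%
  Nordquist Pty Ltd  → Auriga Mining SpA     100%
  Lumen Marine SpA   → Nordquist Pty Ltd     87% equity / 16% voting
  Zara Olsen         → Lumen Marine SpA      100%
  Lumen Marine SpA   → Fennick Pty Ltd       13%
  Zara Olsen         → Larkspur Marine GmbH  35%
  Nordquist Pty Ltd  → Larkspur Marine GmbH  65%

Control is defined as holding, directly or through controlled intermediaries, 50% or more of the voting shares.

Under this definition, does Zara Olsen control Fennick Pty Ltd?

No

Zara holds 100% of Lumen, so Zara controls Lumen.
In Fennick, Zara's side holds only 13%, not ≥ 50%.
So Zara does not control Fennick.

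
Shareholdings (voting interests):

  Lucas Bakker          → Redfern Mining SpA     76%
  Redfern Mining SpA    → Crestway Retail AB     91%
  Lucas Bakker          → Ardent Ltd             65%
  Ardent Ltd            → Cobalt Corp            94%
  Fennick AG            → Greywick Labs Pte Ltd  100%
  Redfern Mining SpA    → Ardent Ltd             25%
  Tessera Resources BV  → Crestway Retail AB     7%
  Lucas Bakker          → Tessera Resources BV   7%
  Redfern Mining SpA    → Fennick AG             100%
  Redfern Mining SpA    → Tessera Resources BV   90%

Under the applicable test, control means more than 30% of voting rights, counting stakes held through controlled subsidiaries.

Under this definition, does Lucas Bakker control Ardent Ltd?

Lucas holds 76% of Redfern, so Lucas controls Redfern.
Redfern and Lucas together hold 25% + 65% = 90% of Ardent, so Lucas controls Ardent.

Yes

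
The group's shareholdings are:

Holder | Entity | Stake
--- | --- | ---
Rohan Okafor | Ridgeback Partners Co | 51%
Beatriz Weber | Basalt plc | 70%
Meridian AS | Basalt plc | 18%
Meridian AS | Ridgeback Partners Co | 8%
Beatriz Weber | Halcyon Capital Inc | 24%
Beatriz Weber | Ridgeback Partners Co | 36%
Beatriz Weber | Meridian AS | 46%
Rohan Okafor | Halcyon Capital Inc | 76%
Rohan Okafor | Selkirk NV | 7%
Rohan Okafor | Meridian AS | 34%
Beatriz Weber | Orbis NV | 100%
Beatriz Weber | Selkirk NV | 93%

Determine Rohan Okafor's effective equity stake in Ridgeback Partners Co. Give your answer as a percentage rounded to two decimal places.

Rohan reaches Ridgeback along 2 paths.
Direct stake: 51% = 51%.
Via Meridian: 34% × 8% = 2.72%.
Total: 51% + 2.72% = 53.72%.

53.72%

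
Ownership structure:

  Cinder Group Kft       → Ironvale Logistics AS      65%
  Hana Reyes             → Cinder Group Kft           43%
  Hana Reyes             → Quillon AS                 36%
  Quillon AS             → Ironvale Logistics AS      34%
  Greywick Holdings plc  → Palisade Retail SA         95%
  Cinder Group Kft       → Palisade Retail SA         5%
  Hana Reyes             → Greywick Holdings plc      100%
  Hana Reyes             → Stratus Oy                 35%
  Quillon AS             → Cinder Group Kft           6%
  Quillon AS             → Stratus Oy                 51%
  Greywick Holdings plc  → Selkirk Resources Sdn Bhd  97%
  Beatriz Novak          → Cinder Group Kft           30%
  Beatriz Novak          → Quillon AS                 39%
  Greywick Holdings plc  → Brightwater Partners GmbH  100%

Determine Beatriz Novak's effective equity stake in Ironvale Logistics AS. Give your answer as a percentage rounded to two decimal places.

34.28%

Beatriz reaches Ironvale along 3 paths.
Via Quillon: 39% × 34% = 13.26%.
Via Cinder: 30% × 65% = 19.5%.
Via Quillon → Cinder: 39% × 6% × 65% = 1.521%.
Total: 13.26% + 19.5% + 1.521% = 34.281%.
Rounded: 34.28%.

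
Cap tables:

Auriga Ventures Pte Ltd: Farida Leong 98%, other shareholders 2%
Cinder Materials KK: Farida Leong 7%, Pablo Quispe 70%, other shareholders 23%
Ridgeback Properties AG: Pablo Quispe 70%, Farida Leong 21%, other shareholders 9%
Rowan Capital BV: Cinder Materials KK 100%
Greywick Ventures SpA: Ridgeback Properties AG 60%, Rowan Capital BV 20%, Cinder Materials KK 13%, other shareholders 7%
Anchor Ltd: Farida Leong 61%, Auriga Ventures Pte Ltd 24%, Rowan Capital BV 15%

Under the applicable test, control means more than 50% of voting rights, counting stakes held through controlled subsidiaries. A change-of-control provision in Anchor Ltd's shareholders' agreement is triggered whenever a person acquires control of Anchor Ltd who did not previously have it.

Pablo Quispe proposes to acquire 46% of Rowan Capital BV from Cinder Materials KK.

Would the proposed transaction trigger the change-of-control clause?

The purchase adds only to Pablo's holdings (Cinder's stake shrinks), so Pablo is the only person who could newly come to control Anchor.
Pablo holds 70% of Cinder, so Pablo controls Cinder.
Pablo holds 70% of Ridgeback, so Pablo controls Ridgeback.
Cinder holds 100% of Rowan, so Pablo controls Rowan.
Ridgeback and Rowan and Cinder together hold 60% + 20% + 13% = 93% of Greywick, so Pablo controls Greywick.
In Anchor, Pablo's side holds only 15%, not > 50%.
So before the transaction, Pablo does not control Anchor.
After the purchase, Pablo holds 46% of Rowan directly, and Cinder's stake falls to 54%.
Cinder and Pablo together hold 54% + 46% = 100% of Rowan, so Pablo controls Rowan.
After the transaction, Pablo's side holds 15% of Anchor, not > 50%, so Pablo still does not control Anchor.
No new person acquires control, so the clause is not triggered.

No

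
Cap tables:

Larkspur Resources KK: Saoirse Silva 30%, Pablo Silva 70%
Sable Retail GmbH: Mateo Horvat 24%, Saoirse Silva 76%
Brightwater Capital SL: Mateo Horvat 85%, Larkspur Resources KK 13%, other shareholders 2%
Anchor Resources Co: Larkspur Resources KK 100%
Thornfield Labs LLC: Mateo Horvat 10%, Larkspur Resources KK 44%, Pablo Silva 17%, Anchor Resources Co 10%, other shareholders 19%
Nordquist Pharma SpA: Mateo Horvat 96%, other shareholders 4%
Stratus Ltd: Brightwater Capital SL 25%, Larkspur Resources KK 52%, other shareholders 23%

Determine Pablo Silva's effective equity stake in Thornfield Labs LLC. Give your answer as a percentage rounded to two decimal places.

54.80%

Pablo reaches Thornfield along 3 paths.
Via Larkspur: 70% × 44% = 30.8%.
Direct stake: 17% = 17%.
Via Larkspur → Anchor: 70% × 100% × 10% = 7%.
Total: 30.8% + 17% + 7% = 54.8%.
Rounded: 54.80%.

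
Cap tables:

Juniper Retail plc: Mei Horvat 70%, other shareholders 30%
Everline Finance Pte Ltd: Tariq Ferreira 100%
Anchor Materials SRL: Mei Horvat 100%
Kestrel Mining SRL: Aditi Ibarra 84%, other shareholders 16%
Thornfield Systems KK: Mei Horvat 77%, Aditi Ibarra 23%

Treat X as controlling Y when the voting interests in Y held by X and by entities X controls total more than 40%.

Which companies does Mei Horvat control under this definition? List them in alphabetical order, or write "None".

Mei holds 70% of Juniper, so Mei controls Juniper.
Mei holds 100% of Anchor, so Mei controls Anchor.
Mei holds 77% of Thornfield, so Mei controls Thornfield.
No other company's threshold is met.

Anchor Materials SRL, Juniper Retail plc, Thornfield Systems KK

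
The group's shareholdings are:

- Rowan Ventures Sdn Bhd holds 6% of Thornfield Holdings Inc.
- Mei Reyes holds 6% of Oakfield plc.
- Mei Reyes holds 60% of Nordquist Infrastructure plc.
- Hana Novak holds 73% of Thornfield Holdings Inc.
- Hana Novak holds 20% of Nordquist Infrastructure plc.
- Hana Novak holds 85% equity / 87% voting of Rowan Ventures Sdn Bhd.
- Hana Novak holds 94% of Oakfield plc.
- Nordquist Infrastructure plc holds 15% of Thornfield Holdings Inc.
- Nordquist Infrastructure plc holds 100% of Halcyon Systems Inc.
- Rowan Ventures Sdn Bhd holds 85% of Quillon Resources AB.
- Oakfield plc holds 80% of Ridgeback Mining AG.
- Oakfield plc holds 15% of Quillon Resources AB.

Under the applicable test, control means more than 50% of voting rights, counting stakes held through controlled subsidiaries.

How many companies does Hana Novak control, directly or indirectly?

Hana holds 94% of Oakfield, so Hana controls Oakfield.
Hana holds 87% of Rowan, so Hana controls Rowan.
Oakfield holds 80% of Ridgeback, so Hana controls Ridgeback.
Rowan and Oakfield together hold 85% + 15% = 100% of Quillon, so Hana controls Quillon.
Rowan and Hana together hold 6% + 73% = 79% of Thornfield, so Hana controls Thornfield.
No other company's threshold is met.
Hana controls 5 companies.

5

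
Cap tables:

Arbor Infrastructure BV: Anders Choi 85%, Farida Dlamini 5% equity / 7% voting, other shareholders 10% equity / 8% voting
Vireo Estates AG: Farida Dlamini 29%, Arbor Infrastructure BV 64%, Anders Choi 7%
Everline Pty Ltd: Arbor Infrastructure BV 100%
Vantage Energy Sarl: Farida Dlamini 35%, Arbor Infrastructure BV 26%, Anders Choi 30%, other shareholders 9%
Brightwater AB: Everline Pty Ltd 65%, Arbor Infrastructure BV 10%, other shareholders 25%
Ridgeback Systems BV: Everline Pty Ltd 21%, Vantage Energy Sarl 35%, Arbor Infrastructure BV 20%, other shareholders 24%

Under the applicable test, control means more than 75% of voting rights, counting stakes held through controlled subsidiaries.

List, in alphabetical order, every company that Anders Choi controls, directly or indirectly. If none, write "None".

Arbor Infrastructure BV, Everline Pty Ltd

Anders holds 85% of Arbor, so Anders controls Arbor.
Arbor holds 100% of Everline, so Anders controls Everline.
No other company's threshold is met.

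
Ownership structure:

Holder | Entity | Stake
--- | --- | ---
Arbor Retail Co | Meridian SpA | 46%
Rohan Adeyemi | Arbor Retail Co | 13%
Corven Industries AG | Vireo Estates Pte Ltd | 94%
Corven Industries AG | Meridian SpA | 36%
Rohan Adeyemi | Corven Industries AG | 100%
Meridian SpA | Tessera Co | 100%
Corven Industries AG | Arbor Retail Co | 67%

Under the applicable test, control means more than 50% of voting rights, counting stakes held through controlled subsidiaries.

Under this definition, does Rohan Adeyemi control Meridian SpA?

Yes

Rohan holds 100% of Corven, so Rohan controls Corven.
Corven and Rohan together hold 67% + 13% = 80% of Arbor, so Rohan controls Arbor.
Corven and Arbor together hold 36% + 46% = 82% of Meridian, so Rohan controls Meridian.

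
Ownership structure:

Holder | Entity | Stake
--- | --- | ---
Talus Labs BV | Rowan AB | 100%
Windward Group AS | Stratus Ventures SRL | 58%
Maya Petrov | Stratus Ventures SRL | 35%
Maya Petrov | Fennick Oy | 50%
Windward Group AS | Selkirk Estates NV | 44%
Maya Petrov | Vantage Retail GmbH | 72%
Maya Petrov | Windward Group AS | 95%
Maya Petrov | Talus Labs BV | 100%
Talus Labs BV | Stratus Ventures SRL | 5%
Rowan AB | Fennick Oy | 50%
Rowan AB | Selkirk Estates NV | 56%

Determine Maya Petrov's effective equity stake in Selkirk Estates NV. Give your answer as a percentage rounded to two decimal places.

Maya reaches Selkirk along 2 paths.
Via Windward: 95% × 44% = 41.8%.
Via Talus → Rowan: 100% × 100% × 56% = 56%.
Total: 41.8% + 56% = 97.8%.
Rounded: 97.80%.

97.80%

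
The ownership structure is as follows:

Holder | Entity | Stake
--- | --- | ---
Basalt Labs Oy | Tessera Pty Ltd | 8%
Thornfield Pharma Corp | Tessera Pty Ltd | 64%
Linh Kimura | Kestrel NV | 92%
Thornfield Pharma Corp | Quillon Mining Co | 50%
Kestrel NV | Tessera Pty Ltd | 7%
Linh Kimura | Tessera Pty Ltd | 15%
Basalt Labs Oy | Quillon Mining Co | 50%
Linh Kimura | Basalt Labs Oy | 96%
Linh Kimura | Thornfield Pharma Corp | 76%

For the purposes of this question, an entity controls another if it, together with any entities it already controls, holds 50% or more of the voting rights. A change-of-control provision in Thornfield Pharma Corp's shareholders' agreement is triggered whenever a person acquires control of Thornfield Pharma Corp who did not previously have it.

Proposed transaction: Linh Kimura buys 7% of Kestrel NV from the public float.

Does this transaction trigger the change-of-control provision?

No

The purchase changes only Linh's holdings, so Linh is the only person who could newly come to control Thornfield.
Linh holds 76% of Thornfield, so Linh controls Thornfield.
So Linh already controls Thornfield before the transaction.
After the purchase, Linh's direct stake in Kestrel rises to 92% + 7% = 99%.
Linh controlled Thornfield already, so this is not a new person acquiring control; every other person's position is unchanged or reduced.
No new person acquires control, so the clause is not triggered.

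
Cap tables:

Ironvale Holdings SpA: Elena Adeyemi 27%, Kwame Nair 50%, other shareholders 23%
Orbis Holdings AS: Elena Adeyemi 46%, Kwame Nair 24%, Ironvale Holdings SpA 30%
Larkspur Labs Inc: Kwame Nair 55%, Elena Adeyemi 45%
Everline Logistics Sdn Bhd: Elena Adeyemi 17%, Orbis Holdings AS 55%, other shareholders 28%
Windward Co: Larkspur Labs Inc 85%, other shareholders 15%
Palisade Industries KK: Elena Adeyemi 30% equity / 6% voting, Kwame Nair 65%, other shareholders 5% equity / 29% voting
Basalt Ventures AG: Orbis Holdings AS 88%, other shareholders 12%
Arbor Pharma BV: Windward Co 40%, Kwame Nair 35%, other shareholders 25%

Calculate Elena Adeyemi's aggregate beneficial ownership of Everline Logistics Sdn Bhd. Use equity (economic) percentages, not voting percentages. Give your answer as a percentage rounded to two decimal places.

Elena reaches Everline along 3 paths.
Direct stake: 17% = 17%.
Via Orbis: 46% × 55% = 25.3%.
Via Ironvale → Orbis: 27% × 30% × 55% = 4.455%.
Total: 17% + 25.3% + 4.455% = 46.755%.
Rounded: 46.76%.

46.76%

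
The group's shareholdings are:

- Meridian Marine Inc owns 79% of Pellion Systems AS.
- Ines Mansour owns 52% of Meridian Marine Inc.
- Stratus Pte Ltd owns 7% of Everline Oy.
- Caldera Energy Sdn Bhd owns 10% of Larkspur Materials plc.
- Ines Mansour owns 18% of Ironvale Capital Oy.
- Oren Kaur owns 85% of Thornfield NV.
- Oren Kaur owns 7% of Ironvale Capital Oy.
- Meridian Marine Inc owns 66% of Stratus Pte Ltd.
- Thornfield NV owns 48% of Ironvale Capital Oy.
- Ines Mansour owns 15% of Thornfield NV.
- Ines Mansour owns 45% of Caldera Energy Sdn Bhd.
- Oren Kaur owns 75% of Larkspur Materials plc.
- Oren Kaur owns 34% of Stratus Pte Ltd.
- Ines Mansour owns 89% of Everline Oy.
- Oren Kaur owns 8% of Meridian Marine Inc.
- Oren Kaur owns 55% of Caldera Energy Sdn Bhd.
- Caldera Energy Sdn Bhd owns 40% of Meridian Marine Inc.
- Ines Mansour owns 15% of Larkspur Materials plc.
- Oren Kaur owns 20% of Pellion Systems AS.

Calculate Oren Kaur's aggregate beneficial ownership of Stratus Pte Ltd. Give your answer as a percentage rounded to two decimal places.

53.80%

Oren reaches Stratus along 3 paths.
Via Meridian: 8% × 66% = 5.28%.
Via Caldera → Meridian: 55% × 40% × 66% = 14.52%.
Direct stake: 34% = 34%.
Total: 5.28% + 14.52% + 34% = 53.8%.
Rounded: 53.80%.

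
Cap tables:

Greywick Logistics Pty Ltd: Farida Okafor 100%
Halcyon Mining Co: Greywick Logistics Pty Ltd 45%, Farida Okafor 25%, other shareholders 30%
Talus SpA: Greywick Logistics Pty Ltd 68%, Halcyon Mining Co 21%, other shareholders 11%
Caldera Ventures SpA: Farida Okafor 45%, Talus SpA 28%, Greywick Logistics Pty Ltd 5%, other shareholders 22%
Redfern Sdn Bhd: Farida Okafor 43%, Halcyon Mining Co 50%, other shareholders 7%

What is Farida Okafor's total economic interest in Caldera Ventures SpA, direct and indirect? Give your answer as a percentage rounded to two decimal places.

Farida reaches Caldera along 5 paths.
Direct stake: 45% = 45%.
Via Greywick → Talus: 100% × 68% × 28% = 19.04%.
Via Greywick → Halcyon → Talus: 100% × 45% × 21% × 28% = 2.646%.
Via Halcyon → Talus: 25% × 21% × 28% = 1.47%.
Via Greywick: 100% × 5% = 5%.
Total: 45% + 19.04% + 2.646% + 1.47% + 5% = 73.156%.
Rounded: 73.16%.

73.16%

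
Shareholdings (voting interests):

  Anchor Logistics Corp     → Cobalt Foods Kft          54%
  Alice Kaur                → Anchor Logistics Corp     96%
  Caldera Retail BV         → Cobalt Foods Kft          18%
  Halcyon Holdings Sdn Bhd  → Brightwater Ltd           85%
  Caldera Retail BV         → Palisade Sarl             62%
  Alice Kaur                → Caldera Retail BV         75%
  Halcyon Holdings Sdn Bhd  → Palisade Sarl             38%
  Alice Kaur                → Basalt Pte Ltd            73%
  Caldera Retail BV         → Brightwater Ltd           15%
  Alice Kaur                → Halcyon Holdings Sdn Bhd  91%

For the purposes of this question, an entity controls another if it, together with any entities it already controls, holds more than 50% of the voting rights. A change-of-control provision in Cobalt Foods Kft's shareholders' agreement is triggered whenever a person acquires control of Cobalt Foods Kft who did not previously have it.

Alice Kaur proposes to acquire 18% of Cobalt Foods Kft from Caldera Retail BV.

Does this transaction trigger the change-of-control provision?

The purchase adds only to Alice's holdings (Caldera's stake shrinks), so Alice is the only person who could newly come to control Cobalt.
Alice holds 96% of Anchor, so Alice controls Anchor.
Alice holds 75% of Caldera, so Alice controls Caldera.
Anchor and Caldera together hold 54% + 18% = 72% of Cobalt, so Alice controls Cobalt.
So Alice already controls Cobalt before the transaction.
After the purchase, Alice holds 18% of Cobalt directly, and Caldera's stake falls to 0%.
Alice controlled Cobalt already, so this is not a new person acquiring control; every other person's position is unchanged or reduced.
No new person acquires control, so the clause is not triggered.

No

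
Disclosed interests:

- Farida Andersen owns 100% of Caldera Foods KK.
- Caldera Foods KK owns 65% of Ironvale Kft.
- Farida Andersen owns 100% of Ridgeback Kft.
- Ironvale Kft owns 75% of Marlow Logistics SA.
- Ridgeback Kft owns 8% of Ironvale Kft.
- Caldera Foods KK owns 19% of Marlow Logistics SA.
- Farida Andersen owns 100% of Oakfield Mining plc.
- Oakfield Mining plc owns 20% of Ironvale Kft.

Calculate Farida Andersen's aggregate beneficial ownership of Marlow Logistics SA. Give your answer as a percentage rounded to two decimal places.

Farida reaches Marlow along 4 paths.
Via Caldera: 100% × 19% = 19%.
Via Caldera → Ironvale: 100% × 65% × 75% = 48.75%.
Via Oakfield → Ironvale: 100% × 20% × 75% = 15%.
Via Ridgeback → Ironvale: 100% × 8% × 75% = 6%.
Total: 19% + 48.75% + 15% + 6% = 88.75%.

88.75%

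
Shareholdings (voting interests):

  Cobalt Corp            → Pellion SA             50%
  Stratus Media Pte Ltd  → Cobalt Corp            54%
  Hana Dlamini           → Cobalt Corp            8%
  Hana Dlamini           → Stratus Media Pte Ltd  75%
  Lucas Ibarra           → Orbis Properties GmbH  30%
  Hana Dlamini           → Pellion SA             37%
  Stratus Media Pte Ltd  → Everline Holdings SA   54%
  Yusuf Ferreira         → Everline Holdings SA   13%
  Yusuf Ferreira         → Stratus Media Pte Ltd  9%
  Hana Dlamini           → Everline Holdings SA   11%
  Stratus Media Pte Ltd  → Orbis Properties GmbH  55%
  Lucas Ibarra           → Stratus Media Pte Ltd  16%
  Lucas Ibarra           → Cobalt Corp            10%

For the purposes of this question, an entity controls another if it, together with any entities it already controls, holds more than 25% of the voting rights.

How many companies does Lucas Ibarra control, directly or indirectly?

1

Lucas holds 30% of Orbis, so Lucas controls Orbis.
No other company's threshold is met.
Lucas controls 1 company.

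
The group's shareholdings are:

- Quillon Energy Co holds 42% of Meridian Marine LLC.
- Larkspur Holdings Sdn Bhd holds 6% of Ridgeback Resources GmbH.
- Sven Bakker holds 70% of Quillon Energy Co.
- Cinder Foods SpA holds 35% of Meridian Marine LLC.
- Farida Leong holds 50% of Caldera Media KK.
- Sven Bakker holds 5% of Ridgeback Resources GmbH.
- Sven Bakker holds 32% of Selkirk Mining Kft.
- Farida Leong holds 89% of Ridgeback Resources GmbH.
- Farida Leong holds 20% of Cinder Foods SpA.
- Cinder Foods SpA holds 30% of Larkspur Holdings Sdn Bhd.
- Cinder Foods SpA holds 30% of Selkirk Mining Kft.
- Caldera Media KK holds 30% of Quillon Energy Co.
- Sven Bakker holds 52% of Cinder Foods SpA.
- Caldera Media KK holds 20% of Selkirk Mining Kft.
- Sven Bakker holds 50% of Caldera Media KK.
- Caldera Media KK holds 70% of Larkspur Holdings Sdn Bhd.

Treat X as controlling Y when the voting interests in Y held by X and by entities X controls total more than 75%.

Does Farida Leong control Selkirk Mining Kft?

Farida holds 89% of Ridgeback, so Farida controls Ridgeback.
Neither Farida nor any entity Farida controls holds any voting interest in Selkirk.
So Farida does not control Selkirk.

No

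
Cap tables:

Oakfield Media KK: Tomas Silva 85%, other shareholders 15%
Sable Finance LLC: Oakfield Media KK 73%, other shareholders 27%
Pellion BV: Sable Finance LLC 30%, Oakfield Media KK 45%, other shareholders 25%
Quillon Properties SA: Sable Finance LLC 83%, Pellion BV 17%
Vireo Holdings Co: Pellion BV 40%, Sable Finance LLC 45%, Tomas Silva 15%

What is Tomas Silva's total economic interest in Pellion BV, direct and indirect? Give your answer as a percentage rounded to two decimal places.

56.87%

Tomas reaches Pellion along 2 paths.
Via Oakfield → Sable: 85% × 73% × 30% = 18.615%.
Via Oakfield: 85% × 45% = 38.25%.
Total: 18.615% + 38.25% = 56.865%.
Rounded: 56.87%.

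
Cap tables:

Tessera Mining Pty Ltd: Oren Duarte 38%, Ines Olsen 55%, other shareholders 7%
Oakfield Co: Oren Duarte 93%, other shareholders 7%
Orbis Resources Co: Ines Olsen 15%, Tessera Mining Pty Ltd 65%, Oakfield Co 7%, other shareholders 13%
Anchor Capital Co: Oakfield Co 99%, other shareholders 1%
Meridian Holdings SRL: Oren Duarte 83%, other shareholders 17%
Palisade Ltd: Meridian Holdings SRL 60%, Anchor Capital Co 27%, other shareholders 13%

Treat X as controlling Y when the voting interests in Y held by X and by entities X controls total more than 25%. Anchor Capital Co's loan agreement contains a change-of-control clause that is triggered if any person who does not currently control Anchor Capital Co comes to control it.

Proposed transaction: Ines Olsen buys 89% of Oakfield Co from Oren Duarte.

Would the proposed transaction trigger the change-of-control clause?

Yes

The purchase adds only to Ines's holdings (Oren's stake shrinks), so Ines is the only person who could newly come to control Anchor.
Ines holds 55% of Tessera, so Ines controls Tessera.
Ines and Tessera together hold 15% + 65% = 80% of Orbis, so Ines controls Orbis.
Neither Ines nor any entity Ines controls holds any voting interest in Anchor.
So before the transaction, Ines does not control Anchor.
After the purchase, Ines holds 89% of Oakfield directly, and Oren's stake falls to 4%.
Ines holds 89% of Oakfield, so Ines controls Oakfield.
Oakfield holds 99% of Anchor, so Ines controls Anchor.
Ines did not control Anchor before and does after, so the clause is triggered.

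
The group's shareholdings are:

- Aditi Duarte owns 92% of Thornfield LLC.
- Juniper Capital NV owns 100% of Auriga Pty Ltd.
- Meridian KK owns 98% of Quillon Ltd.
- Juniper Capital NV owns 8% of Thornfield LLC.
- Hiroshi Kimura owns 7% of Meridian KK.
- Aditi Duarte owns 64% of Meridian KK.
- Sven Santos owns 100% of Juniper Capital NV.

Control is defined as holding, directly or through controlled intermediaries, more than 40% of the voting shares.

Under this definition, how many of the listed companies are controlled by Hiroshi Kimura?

Hiroshi's largest direct stake is 7% in Meridian, which does not meet the threshold.
Hiroshi controls 0 companies.

0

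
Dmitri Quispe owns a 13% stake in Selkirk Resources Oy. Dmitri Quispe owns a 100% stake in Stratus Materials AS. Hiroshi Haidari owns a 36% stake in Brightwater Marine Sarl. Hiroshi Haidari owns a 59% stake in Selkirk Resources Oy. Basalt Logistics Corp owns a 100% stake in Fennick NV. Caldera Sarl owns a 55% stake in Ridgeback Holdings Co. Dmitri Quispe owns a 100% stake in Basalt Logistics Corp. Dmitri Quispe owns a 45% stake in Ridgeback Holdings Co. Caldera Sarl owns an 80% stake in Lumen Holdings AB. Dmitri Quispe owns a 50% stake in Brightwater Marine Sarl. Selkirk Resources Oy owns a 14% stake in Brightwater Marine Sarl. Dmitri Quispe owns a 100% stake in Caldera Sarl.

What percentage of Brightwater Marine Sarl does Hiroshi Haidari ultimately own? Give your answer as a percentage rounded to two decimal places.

Hiroshi reaches Brightwater along 2 paths.
Via Selkirk: 59% × 14% = 8.26%.
Direct stake: 36% = 36%.
Total: 8.26% + 36% = 44.26%.

44.26%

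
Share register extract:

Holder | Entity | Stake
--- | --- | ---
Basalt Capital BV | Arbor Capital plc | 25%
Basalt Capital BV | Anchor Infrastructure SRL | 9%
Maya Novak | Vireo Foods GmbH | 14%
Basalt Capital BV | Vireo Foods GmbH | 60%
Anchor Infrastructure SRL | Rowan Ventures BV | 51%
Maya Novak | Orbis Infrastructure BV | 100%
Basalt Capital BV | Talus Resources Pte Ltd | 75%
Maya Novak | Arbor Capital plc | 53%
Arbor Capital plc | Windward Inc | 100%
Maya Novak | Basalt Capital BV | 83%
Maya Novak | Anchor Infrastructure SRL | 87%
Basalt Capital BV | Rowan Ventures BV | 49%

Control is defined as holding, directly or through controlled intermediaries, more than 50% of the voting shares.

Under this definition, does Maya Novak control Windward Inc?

Yes

Maya holds 83% of Basalt, so Maya controls Basalt.
Basalt and Maya together hold 25% + 53% = 78% of Arbor, so Maya controls Arbor.
Arbor holds 100% of Windward, so Maya controls Windward.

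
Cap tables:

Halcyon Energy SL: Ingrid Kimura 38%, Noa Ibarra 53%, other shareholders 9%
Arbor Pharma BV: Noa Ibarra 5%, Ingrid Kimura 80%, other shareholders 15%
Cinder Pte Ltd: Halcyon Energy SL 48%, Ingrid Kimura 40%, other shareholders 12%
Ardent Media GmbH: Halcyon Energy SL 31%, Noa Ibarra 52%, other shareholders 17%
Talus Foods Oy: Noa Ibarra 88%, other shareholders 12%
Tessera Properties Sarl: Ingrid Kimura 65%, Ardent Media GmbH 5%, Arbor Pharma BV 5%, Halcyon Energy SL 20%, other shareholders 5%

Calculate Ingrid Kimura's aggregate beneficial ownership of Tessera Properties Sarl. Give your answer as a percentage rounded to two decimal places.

77.19%

Ingrid reaches Tessera along 4 paths.
Direct stake: 65% = 65%.
Via Halcyon → Ardent: 38% × 31% × 5% = 0.589%.
Via Arbor: 80% × 5% = 4%.
Via Halcyon: 38% × 20% = 7.6%.
Total: 65% + 0.589% + 4% + 7.6% = 77.189%.
Rounded: 77.19%.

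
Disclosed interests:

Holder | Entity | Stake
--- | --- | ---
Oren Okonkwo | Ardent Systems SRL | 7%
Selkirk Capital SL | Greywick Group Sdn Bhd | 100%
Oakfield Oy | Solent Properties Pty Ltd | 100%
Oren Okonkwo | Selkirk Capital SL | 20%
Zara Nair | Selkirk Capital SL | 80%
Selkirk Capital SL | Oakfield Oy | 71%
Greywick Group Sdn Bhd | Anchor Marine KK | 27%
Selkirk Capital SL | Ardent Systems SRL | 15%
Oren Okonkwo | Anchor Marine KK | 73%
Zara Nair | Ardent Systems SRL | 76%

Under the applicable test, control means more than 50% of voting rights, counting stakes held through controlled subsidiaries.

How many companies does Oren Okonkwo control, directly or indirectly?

Oren holds 73% of Anchor, so Oren controls Anchor.
No other company's threshold is met.
Oren controls 1 company.

1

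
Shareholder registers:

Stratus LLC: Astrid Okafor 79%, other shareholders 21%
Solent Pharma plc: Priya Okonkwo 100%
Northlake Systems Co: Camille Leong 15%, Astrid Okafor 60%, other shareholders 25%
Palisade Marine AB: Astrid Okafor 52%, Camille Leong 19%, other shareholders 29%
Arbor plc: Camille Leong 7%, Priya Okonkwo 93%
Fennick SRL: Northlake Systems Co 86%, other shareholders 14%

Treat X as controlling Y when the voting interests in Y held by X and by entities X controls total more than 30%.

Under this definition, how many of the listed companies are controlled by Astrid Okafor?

Astrid holds 79% of Stratus, so Astrid controls Stratus.
Astrid holds 60% of Northlake, so Astrid controls Northlake.
Astrid holds 52% of Palisade, so Astrid controls Palisade.
Northlake holds 86% of Fennick, so Astrid controls Fennick.
No other company's threshold is met.
Astrid controls 4 companies.

4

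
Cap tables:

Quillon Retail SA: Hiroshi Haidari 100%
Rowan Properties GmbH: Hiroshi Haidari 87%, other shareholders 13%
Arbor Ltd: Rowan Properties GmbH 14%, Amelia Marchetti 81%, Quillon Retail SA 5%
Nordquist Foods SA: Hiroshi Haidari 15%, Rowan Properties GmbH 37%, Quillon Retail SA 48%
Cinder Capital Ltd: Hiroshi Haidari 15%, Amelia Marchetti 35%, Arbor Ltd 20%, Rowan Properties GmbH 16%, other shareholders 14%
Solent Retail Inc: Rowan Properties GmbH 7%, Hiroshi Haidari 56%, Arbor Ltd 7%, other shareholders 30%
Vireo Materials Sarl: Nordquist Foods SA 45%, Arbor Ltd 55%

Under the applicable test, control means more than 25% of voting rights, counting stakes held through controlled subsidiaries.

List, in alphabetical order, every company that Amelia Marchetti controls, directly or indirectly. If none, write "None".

Arbor Ltd, Cinder Capital Ltd, Vireo Materials Sarl

Amelia holds 81% of Arbor, so Amelia controls Arbor.
Amelia and Arbor together hold 35% + 20% = 55% of Cinder, so Amelia controls Cinder.
Arbor holds 55% of Vireo, so Amelia controls Vireo.
No other company's threshold is met.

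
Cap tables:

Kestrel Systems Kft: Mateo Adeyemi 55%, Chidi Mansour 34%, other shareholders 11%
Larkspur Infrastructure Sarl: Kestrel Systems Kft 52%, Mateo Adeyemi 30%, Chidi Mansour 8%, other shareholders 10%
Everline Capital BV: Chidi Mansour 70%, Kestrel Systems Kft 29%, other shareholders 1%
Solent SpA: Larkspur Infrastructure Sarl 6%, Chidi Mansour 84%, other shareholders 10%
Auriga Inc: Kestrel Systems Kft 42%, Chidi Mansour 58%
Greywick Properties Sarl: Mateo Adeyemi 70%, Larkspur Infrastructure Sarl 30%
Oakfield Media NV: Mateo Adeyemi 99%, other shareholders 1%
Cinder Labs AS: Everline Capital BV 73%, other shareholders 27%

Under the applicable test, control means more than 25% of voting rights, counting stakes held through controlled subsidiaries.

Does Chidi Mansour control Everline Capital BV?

Chidi holds 34% of Kestrel, so Chidi controls Kestrel.
Chidi and Kestrel together hold 70% + 29% = 99% of Everline, so Chidi controls Everline.

Yes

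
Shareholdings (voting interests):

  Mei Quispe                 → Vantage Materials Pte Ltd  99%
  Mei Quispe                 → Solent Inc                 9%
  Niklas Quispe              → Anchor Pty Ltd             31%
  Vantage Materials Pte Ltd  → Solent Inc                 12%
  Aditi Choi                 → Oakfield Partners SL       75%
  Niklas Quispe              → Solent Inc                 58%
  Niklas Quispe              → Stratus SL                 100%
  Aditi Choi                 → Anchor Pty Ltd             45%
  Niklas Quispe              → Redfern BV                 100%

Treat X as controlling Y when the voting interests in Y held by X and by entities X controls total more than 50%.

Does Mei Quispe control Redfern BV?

Mei holds 99% of Vantage, so Mei controls Vantage.
Neither Mei nor any entity Mei controls holds any voting interest in Redfern.
So Mei does not control Redfern.

No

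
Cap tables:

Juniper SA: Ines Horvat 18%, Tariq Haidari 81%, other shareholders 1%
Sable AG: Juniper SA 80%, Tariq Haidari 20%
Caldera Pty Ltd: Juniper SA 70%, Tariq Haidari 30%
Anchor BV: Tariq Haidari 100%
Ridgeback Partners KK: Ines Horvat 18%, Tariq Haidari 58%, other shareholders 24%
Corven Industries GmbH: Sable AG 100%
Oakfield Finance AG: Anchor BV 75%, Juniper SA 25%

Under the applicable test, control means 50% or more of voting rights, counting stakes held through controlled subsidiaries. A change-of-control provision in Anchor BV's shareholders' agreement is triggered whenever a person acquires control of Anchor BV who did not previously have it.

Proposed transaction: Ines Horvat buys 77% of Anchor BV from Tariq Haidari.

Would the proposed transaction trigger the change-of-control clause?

Yes

The purchase adds only to Ines's holdings (Tariq's stake shrinks), so Ines is the only person who could newly come to control Anchor.
Ines's largest direct stake is 18% in Juniper, which does not meet the threshold, so Ines controls no company.
Neither Ines nor any entity Ines controls holds any voting interest in Anchor.
So before the transaction, Ines does not control Anchor.
After the purchase, Ines holds 77% of Anchor directly, and Tariq's stake falls to 23%.
Ines holds 77% of Anchor, so Ines controls Anchor.
Ines did not control Anchor before and does after, so the clause is triggered.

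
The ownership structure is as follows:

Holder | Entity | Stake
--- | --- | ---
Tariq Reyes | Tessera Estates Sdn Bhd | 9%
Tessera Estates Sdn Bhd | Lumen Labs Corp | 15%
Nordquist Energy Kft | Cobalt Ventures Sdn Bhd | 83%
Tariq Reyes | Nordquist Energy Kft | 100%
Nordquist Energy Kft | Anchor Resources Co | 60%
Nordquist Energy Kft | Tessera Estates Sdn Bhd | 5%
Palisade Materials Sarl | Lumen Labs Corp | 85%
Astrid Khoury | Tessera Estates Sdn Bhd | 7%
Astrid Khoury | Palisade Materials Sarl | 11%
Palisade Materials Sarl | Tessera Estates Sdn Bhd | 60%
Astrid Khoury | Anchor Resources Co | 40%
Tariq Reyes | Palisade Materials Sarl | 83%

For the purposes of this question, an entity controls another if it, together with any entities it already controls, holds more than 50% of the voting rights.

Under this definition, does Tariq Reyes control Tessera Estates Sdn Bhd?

Yes

Tariq holds 100% of Nordquist, so Tariq controls Nordquist.
Tariq holds 83% of Palisade, so Tariq controls Palisade.
Nordquist and Tariq and Palisade together hold 5% + 9% + 60% = 74% of Tessera, so Tariq controls Tessera.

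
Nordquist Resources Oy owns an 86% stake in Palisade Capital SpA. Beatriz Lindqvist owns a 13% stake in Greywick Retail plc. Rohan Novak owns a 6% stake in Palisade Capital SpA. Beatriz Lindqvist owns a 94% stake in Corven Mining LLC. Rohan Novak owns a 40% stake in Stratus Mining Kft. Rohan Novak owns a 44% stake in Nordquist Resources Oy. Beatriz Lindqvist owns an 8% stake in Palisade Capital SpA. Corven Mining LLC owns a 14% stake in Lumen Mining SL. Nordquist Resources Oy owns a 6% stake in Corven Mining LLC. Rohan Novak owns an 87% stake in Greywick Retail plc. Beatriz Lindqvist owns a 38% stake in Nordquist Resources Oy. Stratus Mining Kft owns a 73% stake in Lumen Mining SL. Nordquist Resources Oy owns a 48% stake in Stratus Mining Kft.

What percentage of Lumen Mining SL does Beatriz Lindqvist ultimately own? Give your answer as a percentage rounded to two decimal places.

26.79%

Beatriz reaches Lumen along 3 paths.
Via Nordquist → Corven: 38% × 6% × 14% = 0.3192%.
Via Corven: 94% × 14% = 13.16%.
Via Nordquist → Stratus: 38% × 48% × 73% = 13.3152%.
Total: 0.3192% + 13.16% + 13.3152% = 26.7944%.
Rounded: 26.79%.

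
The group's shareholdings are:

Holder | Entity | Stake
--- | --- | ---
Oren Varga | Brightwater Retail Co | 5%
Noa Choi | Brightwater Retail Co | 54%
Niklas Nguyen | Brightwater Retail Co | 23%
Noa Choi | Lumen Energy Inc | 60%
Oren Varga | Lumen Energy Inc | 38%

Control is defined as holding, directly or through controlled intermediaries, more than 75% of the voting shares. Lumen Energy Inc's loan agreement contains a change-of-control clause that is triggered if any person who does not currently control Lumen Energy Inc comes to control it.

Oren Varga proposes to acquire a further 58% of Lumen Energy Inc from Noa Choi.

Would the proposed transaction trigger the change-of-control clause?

The purchase adds only to Oren's holdings (Noa's stake shrinks), so Oren is the only person who could newly come to control Lumen.
Oren's largest direct stake is 38% in Lumen, which does not meet the threshold, so Oren controls no company.
In Lumen, Oren's side holds only 38%, not > 75%.
So before the transaction, Oren does not control Lumen.
After the purchase, Oren's direct stake in Lumen rises to 38% + 58% = 96%, and Noa's stake falls to 2%.
Oren holds 96% of Lumen, so Oren controls Lumen.
Oren did not control Lumen before and does after, so the clause is triggered.

Yes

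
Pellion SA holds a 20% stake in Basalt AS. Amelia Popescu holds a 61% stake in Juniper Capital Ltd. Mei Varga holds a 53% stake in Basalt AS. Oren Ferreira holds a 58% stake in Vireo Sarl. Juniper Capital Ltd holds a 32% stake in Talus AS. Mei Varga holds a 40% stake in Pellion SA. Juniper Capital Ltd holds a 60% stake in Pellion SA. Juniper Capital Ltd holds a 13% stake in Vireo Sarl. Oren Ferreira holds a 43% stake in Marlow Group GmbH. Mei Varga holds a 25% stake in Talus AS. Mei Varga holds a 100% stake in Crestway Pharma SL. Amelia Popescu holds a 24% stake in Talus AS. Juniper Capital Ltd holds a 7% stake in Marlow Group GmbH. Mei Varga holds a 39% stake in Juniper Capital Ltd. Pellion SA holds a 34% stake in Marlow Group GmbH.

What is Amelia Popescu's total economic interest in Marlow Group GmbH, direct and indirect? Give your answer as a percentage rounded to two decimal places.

16.71%

Amelia reaches Marlow along 2 paths.
Via Juniper → Pellion: 61% × 60% × 34% = 12.444%.
Via Juniper: 61% × 7% = 4.27%.
Total: 12.444% + 4.27% = 16.714%.
Rounded: 16.71%.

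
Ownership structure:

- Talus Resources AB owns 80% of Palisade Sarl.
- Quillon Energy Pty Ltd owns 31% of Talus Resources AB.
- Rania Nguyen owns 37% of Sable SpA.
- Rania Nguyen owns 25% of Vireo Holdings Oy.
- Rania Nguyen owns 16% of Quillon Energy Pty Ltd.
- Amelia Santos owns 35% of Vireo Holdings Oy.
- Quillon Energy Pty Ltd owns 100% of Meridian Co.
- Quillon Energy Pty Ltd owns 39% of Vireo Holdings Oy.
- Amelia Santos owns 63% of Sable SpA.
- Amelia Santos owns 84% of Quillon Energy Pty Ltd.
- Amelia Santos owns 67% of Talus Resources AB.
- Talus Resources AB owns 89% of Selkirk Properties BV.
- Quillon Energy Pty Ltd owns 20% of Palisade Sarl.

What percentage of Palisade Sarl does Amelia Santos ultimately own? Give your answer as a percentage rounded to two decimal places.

91.23%

Amelia reaches Palisade along 3 paths.
Via Quillon → Talus: 84% × 31% × 80% = 20.832%.
Via Talus: 67% × 80% = 53.6%.
Via Quillon: 84% × 20% = 16.8%.
Total: 20.832% + 53.6% + 16.8% = 91.232%.
Rounded: 91.23%.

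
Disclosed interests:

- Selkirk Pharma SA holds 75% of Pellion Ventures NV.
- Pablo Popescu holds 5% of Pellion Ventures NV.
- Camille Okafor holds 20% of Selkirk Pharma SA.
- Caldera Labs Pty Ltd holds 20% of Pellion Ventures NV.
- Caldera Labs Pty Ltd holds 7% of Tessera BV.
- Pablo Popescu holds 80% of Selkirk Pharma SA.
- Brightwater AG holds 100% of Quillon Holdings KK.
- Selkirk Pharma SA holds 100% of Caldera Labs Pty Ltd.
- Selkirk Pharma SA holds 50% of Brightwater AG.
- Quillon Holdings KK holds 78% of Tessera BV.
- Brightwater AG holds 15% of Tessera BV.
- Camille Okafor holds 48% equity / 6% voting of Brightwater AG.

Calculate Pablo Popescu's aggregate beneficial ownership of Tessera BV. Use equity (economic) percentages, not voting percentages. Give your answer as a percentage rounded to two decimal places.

42.80%

Pablo reaches Tessera along 3 paths.
Via Selkirk → Caldera: 80% × 100% × 7% = 5.6%.
Via Selkirk → Brightwater → Quillon: 80% × 50% × 100% × 78% = 31.2%.
Via Selkirk → Brightwater: 80% × 50% × 15% = 6%.
Total: 5.6% + 31.2% + 6% = 42.8%.
Rounded: 42.80%.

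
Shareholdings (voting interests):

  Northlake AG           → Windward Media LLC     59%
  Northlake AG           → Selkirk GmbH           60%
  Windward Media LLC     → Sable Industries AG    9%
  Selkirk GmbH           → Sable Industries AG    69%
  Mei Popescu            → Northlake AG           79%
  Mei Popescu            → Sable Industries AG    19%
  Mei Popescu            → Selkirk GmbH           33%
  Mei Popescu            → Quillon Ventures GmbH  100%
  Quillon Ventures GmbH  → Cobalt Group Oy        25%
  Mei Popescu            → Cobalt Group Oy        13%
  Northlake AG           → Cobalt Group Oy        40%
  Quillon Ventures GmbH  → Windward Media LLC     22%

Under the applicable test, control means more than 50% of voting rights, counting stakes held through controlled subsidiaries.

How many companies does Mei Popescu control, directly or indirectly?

6

Mei holds 79% of Northlake, so Mei controls Northlake.
Northlake and Mei together hold 60% + 33% = 93% of Selkirk, so Mei controls Selkirk.
Mei holds 100% of Quillon, so Mei controls Quillon.
Northlake and Quillon and Mei together hold 40% + 25% + 13% = 78% of Cobalt, so Mei controls Cobalt.
Northlake and Quillon together hold 59% + 22% = 81% of Windward, so Mei controls Windward.
Selkirk and Windward and Mei together hold 69% + 9% + 19% = 97% of Sable, so Mei controls Sable.
Mei controls 6 companies.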